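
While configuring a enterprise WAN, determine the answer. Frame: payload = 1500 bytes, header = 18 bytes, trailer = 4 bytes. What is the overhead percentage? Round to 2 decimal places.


Given: payload = 1500 B, header = 18 B, trailer = 4 B
Overhead bytes = header + trailer = 18 + 4 = 22
Total frame = payload + overhead = 1500 + 22 = 1522
Overhead % = 22 / 1522 * 100 = 1.4455% -> 1.45% (2 dp)

1.45


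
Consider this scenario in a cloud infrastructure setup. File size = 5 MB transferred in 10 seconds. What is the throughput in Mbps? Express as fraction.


Given: file = 5 MB, time = 10 s
File in Mb = 5 * 8 = 40 Mb
Throughput = 40 / 10 Mbps
Throughput = 4 Mbps

4


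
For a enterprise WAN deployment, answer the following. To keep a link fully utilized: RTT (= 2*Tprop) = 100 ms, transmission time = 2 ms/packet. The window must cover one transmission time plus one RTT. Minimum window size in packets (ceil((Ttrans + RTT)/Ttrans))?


Given: Ttrans = 2 ms, RTT = 100 ms (= 2 * Tprop, Tprop = 50 ms)
Time until first ACK returns = Ttrans + RTT = 2 + 100 = 102 ms
Need W * Ttrans >= Ttrans + RTT  ->  W >= (Ttrans + RTT) / Ttrans
(Ttrans + RTT) / Ttrans = 102 / 2 = 51
W_min = ceil(51) = 51

51


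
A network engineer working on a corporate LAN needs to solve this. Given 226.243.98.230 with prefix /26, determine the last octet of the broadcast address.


Given: IP = 226.243.98.230, prefix = /26
Host bits = 32 - 26 = 6
Network last octet = 230 AND mask = 192
Host part size = 2^6 - 1 = 63
Broadcast last octet = 192 OR 63 = 255

255


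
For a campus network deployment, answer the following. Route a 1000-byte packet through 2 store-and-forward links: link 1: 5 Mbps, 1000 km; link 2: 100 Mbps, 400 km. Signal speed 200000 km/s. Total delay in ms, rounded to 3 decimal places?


Packet = 1000 bytes = 8000 bits. Store-and-forward: sum (t_trans + t_prop) per link.
Link 1: t_trans = 8000/(5*10^6) s = 1.6000 ms; t_prop = 1000/200000 s = 5.0000 ms; subtotal = 6.6000 ms
Link 2: t_trans = 8000/(100*10^6) s = 0.0800 ms; t_prop = 400/200000 s = 2.0000 ms; subtotal = 2.0800 ms
End-to-end = 6.6000 + 2.0800 = 8.6800 ms -> 8.680 ms (3 dp)

8.680


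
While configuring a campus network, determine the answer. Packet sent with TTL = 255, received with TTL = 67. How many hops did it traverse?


Given: initial TTL = 255, received TTL = 67
Hops = initial TTL - received TTL
Hops = 255 - 67 = 188

188


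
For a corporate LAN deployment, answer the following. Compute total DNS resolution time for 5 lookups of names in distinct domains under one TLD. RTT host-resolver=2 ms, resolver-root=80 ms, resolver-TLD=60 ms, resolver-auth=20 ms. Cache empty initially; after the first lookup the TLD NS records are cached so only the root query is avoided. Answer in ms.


Lookup 1 (cold cache): local + root + TLD + auth = 2 + 80 + 60 + 20 = 162 ms
Lookups 2..5 (TLD NS cached -> skip root; new domain -> still ask TLD and auth): local + TLD + auth = 2 + 60 + 20 = 82 ms each
Remaining 4 lookups: 4 * 82 = 328 ms
Total = 162 + 328 = 490 ms

490


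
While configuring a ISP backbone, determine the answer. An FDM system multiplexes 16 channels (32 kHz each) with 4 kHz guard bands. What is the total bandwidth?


Given: 16 channels, 32 kHz each, guard = 4 kHz
Channel bandwidth = 16 * 32 = 512 kHz
Guard bands = 15 gaps * 4 kHz = 60 kHz
Total = 512 + 60 = 572 kHz

572


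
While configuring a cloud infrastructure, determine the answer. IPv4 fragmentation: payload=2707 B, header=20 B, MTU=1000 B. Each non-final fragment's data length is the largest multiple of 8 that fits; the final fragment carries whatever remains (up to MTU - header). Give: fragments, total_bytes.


Max data per non-final fragment = floor((MTU - header)/8)*8 = floor((1000 - 20)/8)*8 = floor(980/8)*8 = 976 B
Final fragment needs no 8-byte alignment: it can carry up to MTU - header = 980 B
Non-final fragments needed = ceil((payload - 980) / 976) = ceil(1727/976) = ceil(1.7695) = 2
Number of fragments = 2 + 1 = 3
Fragment sizes (data): 2 * 976 B + 755 B (last, 755 <= 980 OK)
Total bytes sent = payload + n_frags * header = 2707 + 3*20 = 2707 + 60 = 2767 B

3, 2767


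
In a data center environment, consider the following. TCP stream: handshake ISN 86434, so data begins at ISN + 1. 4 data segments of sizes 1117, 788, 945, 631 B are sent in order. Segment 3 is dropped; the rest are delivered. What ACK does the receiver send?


SYN uses sequence number 86434; first data byte = ISN + 1 = 86435.
Segment 1: SEQ = 86435, len = 1117 B, covers [86435, 87551]
Segment 2: SEQ = 87552, len = 788 B, covers [87552, 88339]
Segment 3: SEQ = 88340, len = 945 B, covers [88340, 89284] [LOST]
Segment 4: SEQ = 89285, len = 631 B, covers [89285, 89915]
In-order data received: bytes [86435, 88339] (segments 1..2).
Segment 3 missing -> gap begins at byte 88340; later segments buffered out of order.
Cumulative ACK = next expected in-order byte = 86435 + 1117 + 788 = 88340

88340


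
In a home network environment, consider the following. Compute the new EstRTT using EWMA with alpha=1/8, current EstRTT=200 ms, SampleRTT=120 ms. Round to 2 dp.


Given: EstRTT = 200 ms, SampleRTT = 120 ms, alpha = 1/8
New EstRTT = (1 - alpha) * EstRTT + alpha * SampleRTT
(7/8) * 200 = 175
(1/8) * 120 = 15
New EstRTT = 175 + 15 = 190 ms -> 190.00 ms (2 dp)

190.00


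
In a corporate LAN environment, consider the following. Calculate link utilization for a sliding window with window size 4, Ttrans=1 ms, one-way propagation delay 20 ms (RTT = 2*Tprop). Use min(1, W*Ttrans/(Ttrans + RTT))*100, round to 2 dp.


Given: W = 4, Ttrans = 1 ms, RTT = 40 ms (= 2 * Tprop, Tprop = 20 ms)
Cycle time = Ttrans + RTT = 1 + 40 = 41 ms (first packet sent until its ACK returns)
W * Ttrans = 4 * 1 = 4 ms of sending per cycle
W * Ttrans / (Ttrans + RTT) = 4 / 41 = 0.097561
U = min(1, 0.097561) = 0.097561
U% = 9.76%

9.76


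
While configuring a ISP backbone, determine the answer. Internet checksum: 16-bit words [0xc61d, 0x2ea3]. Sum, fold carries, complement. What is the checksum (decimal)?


Given words: [0xc61d, 0x2ea3]
Step 1: Sum all words
Raw sum = 50717 + 11939 = 62656
One's complement = ~62656 & 0xFFFF = 2879

2879


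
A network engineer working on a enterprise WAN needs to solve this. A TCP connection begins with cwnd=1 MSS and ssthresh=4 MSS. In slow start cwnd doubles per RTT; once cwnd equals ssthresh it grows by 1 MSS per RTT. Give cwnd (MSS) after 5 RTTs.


RTT 0: cwnd = 1 MSS (initial)
RTT 1: cwnd = 2 MSS (slow start, doubled)
RTT 2: cwnd = 4 MSS (slow start, doubled)
RTT 3: cwnd = 5 MSS (congestion avoidance, +1)
RTT 4: cwnd = 6 MSS (congestion avoidance, +1)
RTT 5: cwnd = 7 MSS (congestion avoidance, +1)

7


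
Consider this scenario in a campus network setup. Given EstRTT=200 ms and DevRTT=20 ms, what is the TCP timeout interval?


Given: EstRTT = 200 ms, DevRTT = 20 ms
Timeout = EstRTT + 4 * DevRTT
4 * DevRTT = 4 * 20 = 80
Timeout = 200 + 80 = 280 ms

280


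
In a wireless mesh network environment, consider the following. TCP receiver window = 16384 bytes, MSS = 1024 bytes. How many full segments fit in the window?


Given: RWND = 16384 bytes, MSS = 1024 bytes
Full segments = floor(RWND / MSS)
Full segments = floor(16384 / 1024)
Full segments = floor(16.0) = 16

16


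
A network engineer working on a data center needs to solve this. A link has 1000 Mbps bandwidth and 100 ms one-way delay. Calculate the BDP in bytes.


Given: bandwidth = 1000 Mbps, delay = 100 ms
BDP in bits = 1000 * 10^6 * 100 / 1000
BDP in bits = 100000000
BDP in bytes = 100000000 / 8 = 12500000

12500000


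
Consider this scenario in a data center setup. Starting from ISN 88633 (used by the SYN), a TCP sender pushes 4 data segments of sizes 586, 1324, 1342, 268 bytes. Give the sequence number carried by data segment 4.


The SYN occupies sequence number ISN = 88633, so the first data byte is ISN + 1 = 88634.
SEQ of data segment i = (ISN + 1) + sum of payload sizes of segments 1..i-1.
Segment 1: SEQ = 88634, payload = 586 bytes
Segment 2: SEQ = 89220, payload = 1324 bytes
Segment 3: SEQ = 90544, payload = 1342 bytes
Segment 4: SEQ = 91886, payload = 268 bytes
SEQ of segment 4 = 88634 + 586 + 1324 + 1342 = 91886

91886


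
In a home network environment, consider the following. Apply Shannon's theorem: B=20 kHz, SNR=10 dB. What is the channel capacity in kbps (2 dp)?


Given: B = 20 kHz, SNR = 10 dB
SNR linear = 10^(10/10) = 10
1 + SNR = 11
log2(11) = 3.4594316186
C = 20 * 1000 * 3.4594316186 = 69188.6324 bps
C = 69.188632 kbps -> 69.19 kbps (2 dp)

69.19


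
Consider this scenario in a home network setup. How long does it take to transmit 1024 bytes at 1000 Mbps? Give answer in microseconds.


Given: packet = 1024 bytes, bandwidth = 1000 Mbps
Packet in bits = 1024 * 8 = 8192 bits
Bandwidth = 1000 * 10^6 = 1000000000 bps
Time = 8192 / 1000000000 seconds
Time in us = 8192 * 10^6 / 1000000000 = 8.192

8.192


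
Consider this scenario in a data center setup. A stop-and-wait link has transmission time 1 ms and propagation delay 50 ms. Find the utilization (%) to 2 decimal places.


Given: Ttrans = 1 ms, Tprop = 50 ms
RTT = 2 * Tprop = 2 * 50 = 100 ms
U = Ttrans / (Ttrans + RTT)
U = 1 / (1 + 100)
U = 1 / 101 = 0.009901
U% = 0.99%

0.99


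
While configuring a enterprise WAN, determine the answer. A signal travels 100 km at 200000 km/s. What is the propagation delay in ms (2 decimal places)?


Given: distance = 100 km, speed = 200000 km/s
Delay = distance / speed = 100 / 200000 seconds
Delay in ms = 100 * 1000 / 200000
Delay = 0.5000 ms
Rounded to 2 dp = 0.50 ms

0.50


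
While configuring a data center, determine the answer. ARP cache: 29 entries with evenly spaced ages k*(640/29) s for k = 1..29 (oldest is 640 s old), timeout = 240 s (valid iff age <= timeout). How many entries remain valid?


Ages are k * 640/29 s for k = 1..29 (spacing = 22.0690 s).
Entry k is valid iff k * 640/29 <= 240 iff k <= 29 * 240 / 640 = 10.8750
n_valid = floor(10.8750) = 10
(n_stale = 29 - 10 = 19)

10


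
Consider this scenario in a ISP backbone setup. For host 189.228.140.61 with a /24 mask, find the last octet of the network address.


Given: IP = 189.228.140.61, prefix = /24
Subnet mask = 255.255.255.0
Last octet of IP: 61
Last octet of mask: 0
Network last octet = 61 AND 0 = 0

0


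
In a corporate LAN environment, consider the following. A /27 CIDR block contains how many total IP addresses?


Given: CIDR prefix /27
Host bits = 32 - 27 = 5
Total addresses = 2^5 = 32

32


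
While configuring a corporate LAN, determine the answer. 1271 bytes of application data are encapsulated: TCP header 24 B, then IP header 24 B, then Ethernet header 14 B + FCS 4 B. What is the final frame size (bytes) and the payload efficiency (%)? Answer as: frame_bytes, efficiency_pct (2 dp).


TCP segment = 1271 + 24 = 1295 B
IP packet = 1295 + 24 = 1319 B
Ethernet frame = 1319 + 14 + 4 = 1337 B
Efficiency = app / frame = 1271 / 1337 = 0.950636 = 95.0636% -> 95.06% (2 dp)

1337, 95.06


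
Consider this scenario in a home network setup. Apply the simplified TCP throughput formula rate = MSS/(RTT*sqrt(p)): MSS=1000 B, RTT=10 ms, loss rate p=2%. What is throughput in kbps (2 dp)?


Given: MSS = 1000 bytes, RTT = 10 ms, loss = 2%
RTT in seconds = 10 / 1000 = 0.01
Loss rate = 2% = 0.02
sqrt(loss) = sqrt(0.02) = 0.141421356237
Throughput (bytes/s) = 1000 / (0.01 * 0.141421356237) = 707106.7812
Throughput (kbps) = 707106.7812 * 8 / 1000 = 5656.854249 -> 5656.85 kbps (2 dp)

5656.85


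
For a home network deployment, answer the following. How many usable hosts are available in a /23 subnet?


Given: subnet mask /23
Host bits = 32 - 23 = 9
Total addresses = 2^9 = 512
Usable hosts = 512 - 2 (network + broadcast) = 510

510


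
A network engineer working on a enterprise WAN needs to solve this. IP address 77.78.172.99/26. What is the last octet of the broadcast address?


Given: IP = 77.78.172.99, prefix = /26
Host bits = 32 - 26 = 6
Network last octet = 99 AND mask = 64
Host part size = 2^6 - 1 = 63
Broadcast last octet = 64 OR 63 = 127

127


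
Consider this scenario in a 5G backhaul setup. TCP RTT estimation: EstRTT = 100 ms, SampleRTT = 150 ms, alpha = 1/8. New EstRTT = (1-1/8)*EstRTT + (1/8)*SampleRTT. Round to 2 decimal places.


Given: EstRTT = 100 ms, SampleRTT = 150 ms, alpha = 1/8
New EstRTT = (1 - alpha) * EstRTT + alpha * SampleRTT
(7/8) * 100 = 87.5
(1/8) * 150 = 18.75
New EstRTT = 87.5 + 18.75 = 106.25 ms -> 106.25 ms (2 dp)

106.25


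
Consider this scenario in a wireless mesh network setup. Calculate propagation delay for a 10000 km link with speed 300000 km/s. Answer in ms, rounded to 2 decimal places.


Given: distance = 10000 km, speed = 300000 km/s
Delay = distance / speed = 10000 / 300000 seconds
Delay in ms = 10000 * 1000 / 300000
Delay = 33.3333 ms
Rounded to 2 dp = 33.33 ms

33.33


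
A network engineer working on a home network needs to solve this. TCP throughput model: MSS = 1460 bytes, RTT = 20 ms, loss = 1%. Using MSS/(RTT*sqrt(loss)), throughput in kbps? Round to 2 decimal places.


Given: MSS = 1460 bytes, RTT = 20 ms, loss = 1%
RTT in seconds = 20 / 1000 = 0.02
Loss rate = 1% = 0.01
sqrt(loss) = sqrt(0.01) = 0.1
Throughput (bytes/s) = 1460 / (0.02 * 0.1) = 730000.0000
Throughput (kbps) = 730000.0000 * 8 / 1000 = 5840.000000 -> 5840.00 kbps (2 dp)

5840.00


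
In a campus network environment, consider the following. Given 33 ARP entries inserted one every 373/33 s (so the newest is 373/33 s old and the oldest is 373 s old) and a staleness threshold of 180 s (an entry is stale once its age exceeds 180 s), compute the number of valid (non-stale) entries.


Ages are k * 373/33 s for k = 1..33 (spacing = 11.3030 s).
Entry k is valid iff k * 373/33 <= 180 iff k <= 33 * 180 / 373 = 15.9249
n_valid = floor(15.9249) = 15
(n_stale = 33 - 15 = 18)

15


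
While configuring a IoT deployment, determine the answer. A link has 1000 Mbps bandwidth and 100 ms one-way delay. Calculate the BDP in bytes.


Given: bandwidth = 1000 Mbps, delay = 100 ms
BDP in bits = 1000 * 10^6 * 100 / 1000
BDP in bits = 100000000
BDP in bytes = 100000000 / 8 = 12500000

12500000


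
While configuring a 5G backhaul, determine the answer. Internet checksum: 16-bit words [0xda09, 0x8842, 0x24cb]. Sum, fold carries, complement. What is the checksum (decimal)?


Given words: [0xda09, 0x8842, 0x24cb]
Step 1: Sum all words
Raw sum = 55817 + 34882 + 9419 = 100118
Step 2: Fold carry: (34582 + 1) = 34583
One's complement = ~34583 & 0xFFFF = 30952

30952


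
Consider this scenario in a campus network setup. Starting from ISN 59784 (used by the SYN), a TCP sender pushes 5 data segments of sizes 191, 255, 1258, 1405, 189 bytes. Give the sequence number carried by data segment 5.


The SYN occupies sequence number ISN = 59784, so the first data byte is ISN + 1 = 59785.
SEQ of data segment i = (ISN + 1) + sum of payload sizes of segments 1..i-1.
Segment 1: SEQ = 59785, payload = 191 bytes
Segment 2: SEQ = 59976, payload = 255 bytes
Segment 3: SEQ = 60231, payload = 1258 bytes
Segment 4: SEQ = 61489, payload = 1405 bytes
Segment 5: SEQ = 62894, payload = 189 bytes
SEQ of segment 5 = 59785 + 191 + 255 + 1258 + 1405 = 62894

62894


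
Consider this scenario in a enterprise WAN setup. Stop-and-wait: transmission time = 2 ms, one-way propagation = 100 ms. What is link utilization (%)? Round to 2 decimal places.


Given: Ttrans = 2 ms, Tprop = 100 ms
RTT = 2 * Tprop = 2 * 100 = 200 ms
U = Ttrans / (Ttrans + RTT)
U = 2 / (2 + 200)
U = 2 / 202 = 0.009901
U% = 0.99%

0.99


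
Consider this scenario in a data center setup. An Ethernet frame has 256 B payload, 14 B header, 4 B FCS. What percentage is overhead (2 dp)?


Given: payload = 256 B, header = 14 B, trailer = 4 B
Overhead bytes = header + trailer = 14 + 4 = 18
Total frame = payload + overhead = 256 + 18 = 274
Overhead % = 18 / 274 * 100 = 6.5693% -> 6.57% (2 dp)

6.57


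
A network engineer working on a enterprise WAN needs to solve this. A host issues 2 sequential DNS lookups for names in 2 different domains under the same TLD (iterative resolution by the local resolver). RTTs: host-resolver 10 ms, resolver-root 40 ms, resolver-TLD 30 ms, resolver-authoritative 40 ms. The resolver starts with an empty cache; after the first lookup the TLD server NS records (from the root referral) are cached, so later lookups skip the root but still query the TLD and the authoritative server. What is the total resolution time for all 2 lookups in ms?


Lookup 1 (cold cache): local + root + TLD + auth = 10 + 40 + 30 + 40 = 120 ms
Lookups 2..2 (TLD NS cached -> skip root; new domain -> still ask TLD and auth): local + TLD + auth = 10 + 30 + 40 = 80 ms each
Remaining 1 lookups: 1 * 80 = 80 ms
Total = 120 + 80 = 200 ms

200


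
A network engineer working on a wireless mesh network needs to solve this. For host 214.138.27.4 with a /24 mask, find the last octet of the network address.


Given: IP = 214.138.27.4, prefix = /24
Subnet mask = 255.255.255.0
Last octet of IP: 4
Last octet of mask: 0
Network last octet = 4 AND 0 = 0

0


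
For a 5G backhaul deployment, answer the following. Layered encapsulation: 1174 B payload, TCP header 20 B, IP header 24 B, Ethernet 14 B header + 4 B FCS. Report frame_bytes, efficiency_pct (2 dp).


TCP segment = 1174 + 20 = 1194 B
IP packet = 1194 + 24 = 1218 B
Ethernet frame = 1218 + 14 + 4 = 1236 B
Efficiency = app / frame = 1174 / 1236 = 0.949838 = 94.9838% -> 94.98% (2 dp)

1236, 94.98


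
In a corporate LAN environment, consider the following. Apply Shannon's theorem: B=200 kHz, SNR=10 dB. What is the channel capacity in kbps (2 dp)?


Given: B = 200 kHz, SNR = 10 dB
SNR linear = 10^(10/10) = 10
1 + SNR = 11
log2(11) = 3.4594316186
C = 200 * 1000 * 3.4594316186 = 691886.3237 bps
C = 691.886324 kbps -> 691.89 kbps (2 dp)

691.89


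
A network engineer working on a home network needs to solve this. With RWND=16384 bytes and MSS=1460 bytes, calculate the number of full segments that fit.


Given: RWND = 16384 bytes, MSS = 1460 bytes
Full segments = floor(RWND / MSS)
Full segments = floor(16384 / 1460)
Full segments = floor(11.2219) = 11

11


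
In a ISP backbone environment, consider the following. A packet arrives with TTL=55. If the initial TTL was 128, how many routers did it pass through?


Given: initial TTL = 128, received TTL = 55
Hops = initial TTL - received TTL
Hops = 128 - 55 = 73

73


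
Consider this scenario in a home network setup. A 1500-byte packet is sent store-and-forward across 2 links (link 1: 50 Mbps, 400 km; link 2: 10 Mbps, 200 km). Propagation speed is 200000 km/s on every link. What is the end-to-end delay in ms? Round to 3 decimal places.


Packet = 1500 bytes = 12000 bits. Store-and-forward: sum (t_trans + t_prop) per link.
Link 1: t_trans = 12000/(50*10^6) s = 0.2400 ms; t_prop = 400/200000 s = 2.0000 ms; subtotal = 2.2400 ms
Link 2: t_trans = 12000/(10*10^6) s = 1.2000 ms; t_prop = 200/200000 s = 1.0000 ms; subtotal = 2.2000 ms
End-to-end = 2.2400 + 2.2000 = 4.4400 ms -> 4.440 ms (3 dp)

4.440


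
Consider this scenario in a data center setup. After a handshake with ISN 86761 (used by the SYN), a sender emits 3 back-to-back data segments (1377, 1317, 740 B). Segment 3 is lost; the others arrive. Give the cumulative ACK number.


SYN uses sequence number 86761; first data byte = ISN + 1 = 86762.
Segment 1: SEQ = 86762, len = 1377 B, covers [86762, 88138]
Segment 2: SEQ = 88139, len = 1317 B, covers [88139, 89455]
Segment 3: SEQ = 89456, len = 740 B, covers [89456, 90195] [LOST]
In-order data received: bytes [86762, 89455] (segments 1..2).
Segment 3 missing -> gap begins at byte 89456.
Cumulative ACK = next expected in-order byte = 86762 + 1377 + 1317 = 89456

89456


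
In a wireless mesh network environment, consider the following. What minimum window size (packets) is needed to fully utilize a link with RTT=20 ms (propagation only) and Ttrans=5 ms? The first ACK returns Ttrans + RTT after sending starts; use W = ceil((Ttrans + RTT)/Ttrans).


Given: Ttrans = 5 ms, RTT = 20 ms (= 2 * Tprop, Tprop = 10 ms)
Time until first ACK returns = Ttrans + RTT = 5 + 20 = 25 ms
Need W * Ttrans >= Ttrans + RTT  ->  W >= (Ttrans + RTT) / Ttrans
(Ttrans + RTT) / Ttrans = 25 / 5 = 5
W_min = ceil(5) = 5

5


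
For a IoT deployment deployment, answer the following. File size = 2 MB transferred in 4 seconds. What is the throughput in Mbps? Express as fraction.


Given: file = 2 MB, time = 4 s
File in Mb = 2 * 8 = 16 Mb
Throughput = 16 / 4 Mbps
Throughput = 4 Mbps

4


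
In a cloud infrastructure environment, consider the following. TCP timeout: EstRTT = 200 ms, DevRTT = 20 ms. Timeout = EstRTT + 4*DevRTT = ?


Given: EstRTT = 200 ms, DevRTT = 20 ms
Timeout = EstRTT + 4 * DevRTT
4 * DevRTT = 4 * 20 = 80
Timeout = 200 + 80 = 280 ms

280


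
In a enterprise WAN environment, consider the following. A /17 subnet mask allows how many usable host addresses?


Given: subnet mask /17
Host bits = 32 - 17 = 15
Total addresses = 2^15 = 32768
Usable hosts = 32768 - 2 (network + broadcast) = 32766

32766


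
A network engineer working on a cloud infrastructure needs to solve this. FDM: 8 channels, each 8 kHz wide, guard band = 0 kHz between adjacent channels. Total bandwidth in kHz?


Given: 8 channels, 8 kHz each, guard = 0 kHz
Channel bandwidth = 8 * 8 = 64 kHz
Guard bands = 7 gaps * 0 kHz = 0 kHz
Total = 64 + 0 = 64 kHz

64


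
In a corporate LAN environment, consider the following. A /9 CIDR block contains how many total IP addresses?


Given: CIDR prefix /9
Host bits = 32 - 9 = 23
Total addresses = 2^23 = 8388608

8388608


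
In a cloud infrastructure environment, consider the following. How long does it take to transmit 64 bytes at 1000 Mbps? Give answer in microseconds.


Given: packet = 64 bytes, bandwidth = 1000 Mbps
Packet in bits = 64 * 8 = 512 bits
Bandwidth = 1000 * 10^6 = 1000000000 bps
Time = 512 / 1000000000 seconds
Time in us = 512 * 10^6 / 1000000000 = 0.512

0.512


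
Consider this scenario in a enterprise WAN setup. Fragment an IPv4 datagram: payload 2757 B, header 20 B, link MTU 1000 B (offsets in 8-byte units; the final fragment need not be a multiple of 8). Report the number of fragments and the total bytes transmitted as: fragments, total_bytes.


Max data per non-final fragment = floor((MTU - header)/8)*8 = floor((1000 - 20)/8)*8 = floor(980/8)*8 = 976 B
Final fragment needs no 8-byte alignment: it can carry up to MTU - header = 980 B
Non-final fragments needed = ceil((payload - 980) / 976) = ceil(1777/976) = ceil(1.8207) = 2
Number of fragments = 2 + 1 = 3
Fragment sizes (data): 2 * 976 B + 805 B (last, 805 <= 980 OK)
Total bytes sent = payload + n_frags * header = 2757 + 3*20 = 2757 + 60 = 2817 B

3, 2817


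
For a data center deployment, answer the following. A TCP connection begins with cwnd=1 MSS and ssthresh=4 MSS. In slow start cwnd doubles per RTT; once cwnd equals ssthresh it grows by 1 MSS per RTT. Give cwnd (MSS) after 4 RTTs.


RTT 0: cwnd = 1 MSS (initial)
RTT 1: cwnd = 2 MSS (slow start, doubled)
RTT 2: cwnd = 4 MSS (slow start, doubled)
RTT 3: cwnd = 5 MSS (congestion avoidance, +1)
RTT 4: cwnd = 6 MSS (congestion avoidance, +1)

6


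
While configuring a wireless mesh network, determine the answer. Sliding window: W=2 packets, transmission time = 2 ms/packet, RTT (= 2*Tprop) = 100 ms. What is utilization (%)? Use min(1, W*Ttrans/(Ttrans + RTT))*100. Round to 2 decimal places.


Given: W = 2, Ttrans = 2 ms, RTT = 100 ms (= 2 * Tprop, Tprop = 50 ms)
Cycle time = Ttrans + RTT = 2 + 100 = 102 ms (first packet sent until its ACK returns)
W * Ttrans = 2 * 2 = 4 ms of sending per cycle
W * Ttrans / (Ttrans + RTT) = 4 / 102 = 0.039216
U = min(1, 0.039216) = 0.039216
U% = 3.92%

3.92


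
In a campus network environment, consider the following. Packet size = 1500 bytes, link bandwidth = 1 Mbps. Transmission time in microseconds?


Given: packet = 1500 bytes, bandwidth = 1 Mbps
Packet in bits = 1500 * 8 = 12000 bits
Bandwidth = 1 * 10^6 = 1000000 bps
Time = 12000 / 1000000 seconds
Time in us = 12000 * 10^6 / 1000000 = 12000

12000


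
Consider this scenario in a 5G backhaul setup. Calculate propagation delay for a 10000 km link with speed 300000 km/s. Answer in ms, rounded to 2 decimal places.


Given: distance = 10000 km, speed = 300000 km/s
Delay = distance / speed = 10000 / 300000 seconds
Delay in ms = 10000 * 1000 / 300000
Delay = 33.3333 ms
Rounded to 2 dp = 33.33 ms

33.33


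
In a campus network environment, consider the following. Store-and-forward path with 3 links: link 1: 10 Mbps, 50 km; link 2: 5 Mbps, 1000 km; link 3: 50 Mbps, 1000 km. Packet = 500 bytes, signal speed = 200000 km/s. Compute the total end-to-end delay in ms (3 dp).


Packet = 500 bytes = 4000 bits. Store-and-forward: sum (t_trans + t_prop) per link.
Link 1: t_trans = 4000/(10*10^6) s = 0.4000 ms; t_prop = 50/200000 s = 0.2500 ms; subtotal = 0.6500 ms
Link 2: t_trans = 4000/(5*10^6) s = 0.8000 ms; t_prop = 1000/200000 s = 5.0000 ms; subtotal = 5.8000 ms
Link 3: t_trans = 4000/(50*10^6) s = 0.0800 ms; t_prop = 1000/200000 s = 5.0000 ms; subtotal = 5.0800 ms
End-to-end = 0.6500 + 5.8000 + 5.0800 = 11.5300 ms -> 11.530 ms (3 dp)

11.530


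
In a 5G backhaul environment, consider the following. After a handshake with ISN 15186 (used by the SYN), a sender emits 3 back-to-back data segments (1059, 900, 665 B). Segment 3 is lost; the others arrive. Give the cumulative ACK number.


SYN uses sequence number 15186; first data byte = ISN + 1 = 15187.
Segment 1: SEQ = 15187, len = 1059 B, covers [15187, 16245]
Segment 2: SEQ = 16246, len = 900 B, covers [16246, 17145]
Segment 3: SEQ = 17146, len = 665 B, covers [17146, 17810] [LOST]
In-order data received: bytes [15187, 17145] (segments 1..2).
Segment 3 missing -> gap begins at byte 17146.
Cumulative ACK = next expected in-order byte = 15187 + 1059 + 900 = 17146

17146


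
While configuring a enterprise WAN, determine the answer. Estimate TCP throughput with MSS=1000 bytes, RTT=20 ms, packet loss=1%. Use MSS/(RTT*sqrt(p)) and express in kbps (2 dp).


Given: MSS = 1000 bytes, RTT = 20 ms, loss = 1%
RTT in seconds = 20 / 1000 = 0.02
Loss rate = 1% = 0.01
sqrt(loss) = sqrt(0.01) = 0.1
Throughput (bytes/s) = 1000 / (0.02 * 0.1) = 500000.0000
Throughput (kbps) = 500000.0000 * 8 / 1000 = 4000.000000 -> 4000.00 kbps (2 dp)

4000.00


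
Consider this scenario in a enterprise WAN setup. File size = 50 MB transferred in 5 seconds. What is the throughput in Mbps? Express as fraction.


Given: file = 50 MB, time = 5 s
File in Mb = 50 * 8 = 400 Mb
Throughput = 400 / 5 Mbps
Throughput = 80 Mbps

80


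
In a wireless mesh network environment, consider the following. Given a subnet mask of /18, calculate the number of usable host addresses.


Given: subnet mask /18
Host bits = 32 - 18 = 14
Total addresses = 2^14 = 16384
Usable hosts = 16384 - 2 (network + broadcast) = 16382

16382


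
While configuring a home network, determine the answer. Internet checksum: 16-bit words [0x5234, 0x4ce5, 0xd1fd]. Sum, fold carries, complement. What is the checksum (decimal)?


Given words: [0x5234, 0x4ce5, 0xd1fd]
Step 1: Sum all words
Raw sum = 21044 + 19685 + 53757 = 94486
Step 2: Fold carry: (28950 + 1) = 28951
One's complement = ~28951 & 0xFFFF = 36584

36584


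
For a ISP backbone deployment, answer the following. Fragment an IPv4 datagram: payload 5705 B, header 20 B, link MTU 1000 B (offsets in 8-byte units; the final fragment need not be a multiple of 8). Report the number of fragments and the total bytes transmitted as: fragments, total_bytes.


Max data per non-final fragment = floor((MTU - header)/8)*8 = floor((1000 - 20)/8)*8 = floor(980/8)*8 = 976 B
Final fragment needs no 8-byte alignment: it can carry up to MTU - header = 980 B
Non-final fragments needed = ceil((payload - 980) / 976) = ceil(4725/976) = ceil(4.8412) = 5
Number of fragments = 5 + 1 = 6
Fragment sizes (data): 5 * 976 B + 825 B (last, 825 <= 980 OK)
Total bytes sent = payload + n_frags * header = 5705 + 6*20 = 5705 + 120 = 5825 B

6, 5825


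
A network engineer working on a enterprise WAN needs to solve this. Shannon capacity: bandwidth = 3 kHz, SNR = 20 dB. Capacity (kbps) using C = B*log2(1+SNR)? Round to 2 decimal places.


Given: B = 3 kHz, SNR = 20 dB
SNR linear = 10^(20/10) = 100
1 + SNR = 101
log2(101) = 6.6582114828
C = 3 * 1000 * 6.6582114828 = 19974.6344 bps
C = 19.974634 kbps -> 19.97 kbps (2 dp)

19.97


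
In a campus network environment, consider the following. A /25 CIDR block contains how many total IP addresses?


Given: CIDR prefix /25
Host bits = 32 - 25 = 7
Total addresses = 2^7 = 128

128


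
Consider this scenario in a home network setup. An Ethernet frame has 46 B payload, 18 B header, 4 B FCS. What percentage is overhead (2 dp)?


Given: payload = 46 B, header = 18 B, trailer = 4 B
Overhead bytes = header + trailer = 18 + 4 = 22
Total frame = payload + overhead = 46 + 22 = 68
Overhead % = 22 / 68 * 100 = 32.3529% -> 32.35% (2 dp)

32.35


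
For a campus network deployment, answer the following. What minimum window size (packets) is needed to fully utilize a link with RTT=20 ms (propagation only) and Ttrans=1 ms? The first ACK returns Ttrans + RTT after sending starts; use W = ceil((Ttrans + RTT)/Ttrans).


Given: Ttrans = 1 ms, RTT = 20 ms (= 2 * Tprop, Tprop = 10 ms)
Time until first ACK returns = Ttrans + RTT = 1 + 20 = 21 ms
Need W * Ttrans >= Ttrans + RTT  ->  W >= (Ttrans + RTT) / Ttrans
(Ttrans + RTT) / Ttrans = 21 / 1 = 21
W_min = ceil(21) = 21

21


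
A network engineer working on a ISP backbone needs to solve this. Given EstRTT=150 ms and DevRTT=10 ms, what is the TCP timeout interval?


Given: EstRTT = 150 ms, DevRTT = 10 ms
Timeout = EstRTT + 4 * DevRTT
4 * DevRTT = 4 * 10 = 40
Timeout = 150 + 40 = 190 ms

190


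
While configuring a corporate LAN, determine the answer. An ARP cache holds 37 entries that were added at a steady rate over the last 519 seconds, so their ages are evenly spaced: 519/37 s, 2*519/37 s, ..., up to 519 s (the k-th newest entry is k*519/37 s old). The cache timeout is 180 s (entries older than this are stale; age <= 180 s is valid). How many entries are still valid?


Ages are k * 519/37 s for k = 1..37 (spacing = 14.0270 s).
Entry k is valid iff k * 519/37 <= 180 iff k <= 37 * 180 / 519 = 12.8324
n_valid = floor(12.8324) = 12
(n_stale = 37 - 12 = 25)

12


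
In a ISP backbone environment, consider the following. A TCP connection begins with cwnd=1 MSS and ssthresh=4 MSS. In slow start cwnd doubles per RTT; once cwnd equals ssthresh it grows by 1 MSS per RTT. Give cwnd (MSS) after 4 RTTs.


RTT 0: cwnd = 1 MSS (initial)
RTT 1: cwnd = 2 MSS (slow start, doubled)
RTT 2: cwnd = 4 MSS (slow start, doubled)
RTT 3: cwnd = 5 MSS (congestion avoidance, +1)
RTT 4: cwnd = 6 MSS (congestion avoidance, +1)

6


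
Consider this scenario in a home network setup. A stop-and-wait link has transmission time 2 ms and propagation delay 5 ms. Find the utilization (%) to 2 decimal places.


Given: Ttrans = 2 ms, Tprop = 5 ms
RTT = 2 * Tprop = 2 * 5 = 10 ms
U = Ttrans / (Ttrans + RTT)
U = 2 / (2 + 10)
U = 2 / 12 = 0.166667
U% = 16.67%

16.67


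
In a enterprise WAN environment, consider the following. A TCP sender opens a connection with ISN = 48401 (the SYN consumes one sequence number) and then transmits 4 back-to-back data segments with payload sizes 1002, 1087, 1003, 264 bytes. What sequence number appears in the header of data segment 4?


The SYN occupies sequence number ISN = 48401, so the first data byte is ISN + 1 = 48402.
SEQ of data segment i = (ISN + 1) + sum of payload sizes of segments 1..i-1.
Segment 1: SEQ = 48402, payload = 1002 bytes
Segment 2: SEQ = 49404, payload = 1087 bytes
Segment 3: SEQ = 50491, payload = 1003 bytes
Segment 4: SEQ = 51494, payload = 264 bytes
SEQ of segment 4 = 48402 + 1002 + 1087 + 1003 = 51494

51494


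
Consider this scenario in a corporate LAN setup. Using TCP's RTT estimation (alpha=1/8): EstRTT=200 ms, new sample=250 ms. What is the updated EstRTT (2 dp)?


Given: EstRTT = 200 ms, SampleRTT = 250 ms, alpha = 1/8
New EstRTT = (1 - alpha) * EstRTT + alpha * SampleRTT
(7/8) * 200 = 175
(1/8) * 250 = 31.25
New EstRTT = 175 + 31.25 = 206.25 ms -> 206.25 ms (2 dp)

206.25


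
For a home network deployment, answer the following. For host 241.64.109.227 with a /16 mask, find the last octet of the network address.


Given: IP = 241.64.109.227, prefix = /16
Subnet mask = 255.255.0.0
Last octet of IP: 227
Last octet of mask: 0
Network last octet = 227 AND 0 = 0

0


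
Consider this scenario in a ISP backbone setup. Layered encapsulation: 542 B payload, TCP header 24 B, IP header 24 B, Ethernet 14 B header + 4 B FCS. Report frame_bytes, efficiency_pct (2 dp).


TCP segment = 542 + 24 = 566 B
IP packet = 566 + 24 = 590 B
Ethernet frame = 590 + 14 + 4 = 608 B
Efficiency = app / frame = 542 / 608 = 0.891447 = 89.1447% -> 89.14% (2 dp)

608, 89.14


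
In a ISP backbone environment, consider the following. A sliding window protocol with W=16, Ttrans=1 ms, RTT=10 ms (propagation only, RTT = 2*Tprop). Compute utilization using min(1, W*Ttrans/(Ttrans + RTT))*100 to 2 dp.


Given: W = 16, Ttrans = 1 ms, RTT = 10 ms (= 2 * Tprop, Tprop = 5 ms)
Cycle time = Ttrans + RTT = 1 + 10 = 11 ms (first packet sent until its ACK returns)
W * Ttrans = 16 * 1 = 16 ms of sending per cycle
W * Ttrans / (Ttrans + RTT) = 16 / 11 = 1.454545
U = min(1, 1.454545) = 1.000000
U% = 100.00%

100.00


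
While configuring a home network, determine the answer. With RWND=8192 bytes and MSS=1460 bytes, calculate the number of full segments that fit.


Given: RWND = 8192 bytes, MSS = 1460 bytes
Full segments = floor(RWND / MSS)
Full segments = floor(8192 / 1460)
Full segments = floor(5.611) = 5

5


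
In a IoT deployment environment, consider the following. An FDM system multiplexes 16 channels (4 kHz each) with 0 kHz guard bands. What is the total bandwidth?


Given: 16 channels, 4 kHz each, guard = 0 kHz
Channel bandwidth = 16 * 4 = 64 kHz
Guard bands = 15 gaps * 0 kHz = 0 kHz
Total = 64 + 0 = 64 kHz

64


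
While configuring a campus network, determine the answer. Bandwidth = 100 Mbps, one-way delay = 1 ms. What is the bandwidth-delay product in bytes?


Given: bandwidth = 100 Mbps, delay = 1 ms
BDP in bits = 100 * 10^6 * 1 / 1000
BDP in bits = 100000
BDP in bytes = 100000 / 8 = 12500

12500


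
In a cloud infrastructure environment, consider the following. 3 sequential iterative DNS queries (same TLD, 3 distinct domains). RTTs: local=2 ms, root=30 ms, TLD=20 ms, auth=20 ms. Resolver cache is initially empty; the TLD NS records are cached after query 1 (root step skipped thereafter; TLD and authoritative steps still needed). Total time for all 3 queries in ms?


Lookup 1 (cold cache): local + root + TLD + auth = 2 + 30 + 20 + 20 = 72 ms
Lookups 2..3 (TLD NS cached -> skip root; new domain -> still ask TLD and auth): local + TLD + auth = 2 + 20 + 20 = 42 ms each
Remaining 2 lookups: 2 * 42 = 84 ms
Total = 72 + 84 = 156 ms

156


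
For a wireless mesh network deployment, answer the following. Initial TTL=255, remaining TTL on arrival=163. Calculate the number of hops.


Given: initial TTL = 255, received TTL = 163
Hops = initial TTL - received TTL
Hops = 255 - 163 = 92

92


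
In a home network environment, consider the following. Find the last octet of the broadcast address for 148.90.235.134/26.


Given: IP = 148.90.235.134, prefix = /26
Host bits = 32 - 26 = 6
Network last octet = 134 AND mask = 128
Host part size = 2^6 - 1 = 63
Broadcast last octet = 128 OR 63 = 191

191


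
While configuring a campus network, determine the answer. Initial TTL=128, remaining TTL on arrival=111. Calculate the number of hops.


Given: initial TTL = 128, received TTL = 111
Hops = initial TTL - received TTL
Hops = 128 - 111 = 17

17


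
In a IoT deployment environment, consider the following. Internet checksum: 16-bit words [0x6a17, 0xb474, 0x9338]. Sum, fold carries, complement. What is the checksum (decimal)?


Given words: [0x6a17, 0xb474, 0x9338]
Step 1: Sum all words
Raw sum = 27159 + 46196 + 37688 = 111043
Step 2: Fold carry: (45507 + 1) = 45508
One's complement = ~45508 & 0xFFFF = 20027

20027


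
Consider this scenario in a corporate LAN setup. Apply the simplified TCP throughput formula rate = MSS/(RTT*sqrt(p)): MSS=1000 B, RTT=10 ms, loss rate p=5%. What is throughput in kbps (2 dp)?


Given: MSS = 1000 bytes, RTT = 10 ms, loss = 5%
RTT in seconds = 10 / 1000 = 0.01
Loss rate = 5% = 0.05
sqrt(loss) = sqrt(0.05) = 0.223606797750
Throughput (bytes/s) = 1000 / (0.01 * 0.223606797750) = 447213.5955
Throughput (kbps) = 447213.5955 * 8 / 1000 = 3577.708764 -> 3577.71 kbps (2 dp)

3577.71


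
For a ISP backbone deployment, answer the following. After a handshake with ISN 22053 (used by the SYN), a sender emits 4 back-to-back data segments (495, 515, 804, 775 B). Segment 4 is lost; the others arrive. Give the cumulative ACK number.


SYN uses sequence number 22053; first data byte = ISN + 1 = 22054.
Segment 1: SEQ = 22054, len = 495 B, covers [22054, 22548]
Segment 2: SEQ = 22549, len = 515 B, covers [22549, 23063]
Segment 3: SEQ = 23064, len = 804 B, covers [23064, 23867]
Segment 4: SEQ = 23868, len = 775 B, covers [23868, 24642] [LOST]
In-order data received: bytes [22054, 23867] (segments 1..3).
Segment 4 missing -> gap begins at byte 23868.
Cumulative ACK = next expected in-order byte = 22054 + 495 + 515 + 804 = 23868

23868


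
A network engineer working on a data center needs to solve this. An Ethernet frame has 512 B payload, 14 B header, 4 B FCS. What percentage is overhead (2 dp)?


Given: payload = 512 B, header = 14 B, trailer = 4 B
Overhead bytes = header + trailer = 14 + 4 = 18
Total frame = payload + overhead = 512 + 18 = 530
Overhead % = 18 / 530 * 100 = 3.3962% -> 3.40% (2 dp)

3.40


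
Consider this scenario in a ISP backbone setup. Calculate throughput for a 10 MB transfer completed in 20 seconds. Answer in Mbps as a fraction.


Given: file = 10 MB, time = 20 s
File in Mb = 10 * 8 = 80 Mb
Throughput = 80 / 20 Mbps
Throughput = 4 Mbps

4


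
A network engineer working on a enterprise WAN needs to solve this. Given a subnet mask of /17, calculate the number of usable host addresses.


Given: subnet mask /17
Host bits = 32 - 17 = 15
Total addresses = 2^15 = 32768
Usable hosts = 32768 - 2 (network + broadcast) = 32766

32766


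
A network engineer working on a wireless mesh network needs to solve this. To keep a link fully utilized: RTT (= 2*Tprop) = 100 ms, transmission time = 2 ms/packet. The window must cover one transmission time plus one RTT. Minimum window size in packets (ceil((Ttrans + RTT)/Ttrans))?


Given: Ttrans = 2 ms, RTT = 100 ms (= 2 * Tprop, Tprop = 50 ms)
Time until first ACK returns = Ttrans + RTT = 2 + 100 = 102 ms
Need W * Ttrans >= Ttrans + RTT  ->  W >= (Ttrans + RTT) / Ttrans
(Ttrans + RTT) / Ttrans = 102 / 2 = 51
W_min = ceil(51) = 51

51


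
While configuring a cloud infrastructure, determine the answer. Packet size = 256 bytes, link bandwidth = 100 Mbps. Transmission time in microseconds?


Given: packet = 256 bytes, bandwidth = 100 Mbps
Packet in bits = 256 * 8 = 2048 bits
Bandwidth = 100 * 10^6 = 100000000 bps
Time = 2048 / 100000000 seconds
Time in us = 2048 * 10^6 / 100000000 = 20.48

20.48


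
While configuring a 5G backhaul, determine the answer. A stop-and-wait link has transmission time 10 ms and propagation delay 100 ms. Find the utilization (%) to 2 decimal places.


Given: Ttrans = 10 ms, Tprop = 100 ms
RTT = 2 * Tprop = 2 * 100 = 200 ms
U = Ttrans / (Ttrans + RTT)
U = 10 / (10 + 200)
U = 10 / 210 = 0.047619
U% = 4.76%

4.76


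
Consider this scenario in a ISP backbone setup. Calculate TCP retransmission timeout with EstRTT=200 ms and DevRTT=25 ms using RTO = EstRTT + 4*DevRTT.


Given: EstRTT = 200 ms, DevRTT = 25 ms
Timeout = EstRTT + 4 * DevRTT
4 * DevRTT = 4 * 25 = 100
Timeout = 200 + 100 = 300 ms

300
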